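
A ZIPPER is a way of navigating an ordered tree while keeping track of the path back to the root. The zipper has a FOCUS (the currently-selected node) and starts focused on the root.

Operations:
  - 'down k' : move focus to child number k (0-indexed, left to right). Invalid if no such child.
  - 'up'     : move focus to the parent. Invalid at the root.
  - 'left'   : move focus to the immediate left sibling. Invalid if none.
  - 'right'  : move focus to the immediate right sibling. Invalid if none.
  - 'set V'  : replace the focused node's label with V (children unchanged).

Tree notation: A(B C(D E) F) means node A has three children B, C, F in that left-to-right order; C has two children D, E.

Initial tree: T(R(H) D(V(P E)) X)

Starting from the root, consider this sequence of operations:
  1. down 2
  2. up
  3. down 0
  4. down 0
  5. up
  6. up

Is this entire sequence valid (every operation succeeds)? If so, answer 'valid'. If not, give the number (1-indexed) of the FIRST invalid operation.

Answer: valid

Derivation:
Step 1 (down 2): focus=X path=2 depth=1 children=[] left=['R', 'D'] right=[] parent=T
Step 2 (up): focus=T path=root depth=0 children=['R', 'D', 'X'] (at root)
Step 3 (down 0): focus=R path=0 depth=1 children=['H'] left=[] right=['D', 'X'] parent=T
Step 4 (down 0): focus=H path=0/0 depth=2 children=[] left=[] right=[] parent=R
Step 5 (up): focus=R path=0 depth=1 children=['H'] left=[] right=['D', 'X'] parent=T
Step 6 (up): focus=T path=root depth=0 children=['R', 'D', 'X'] (at root)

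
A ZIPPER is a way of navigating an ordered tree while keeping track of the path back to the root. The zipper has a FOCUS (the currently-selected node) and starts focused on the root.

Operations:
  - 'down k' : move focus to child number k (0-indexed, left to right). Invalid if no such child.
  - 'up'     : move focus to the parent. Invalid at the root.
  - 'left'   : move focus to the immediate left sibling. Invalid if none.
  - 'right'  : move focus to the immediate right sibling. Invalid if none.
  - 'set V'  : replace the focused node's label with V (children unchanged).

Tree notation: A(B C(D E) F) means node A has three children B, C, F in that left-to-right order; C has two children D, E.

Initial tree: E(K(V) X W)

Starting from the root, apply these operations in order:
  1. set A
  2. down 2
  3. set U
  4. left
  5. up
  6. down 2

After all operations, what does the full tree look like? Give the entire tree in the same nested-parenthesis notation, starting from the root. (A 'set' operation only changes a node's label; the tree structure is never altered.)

Answer: A(K(V) X U)

Derivation:
Step 1 (set A): focus=A path=root depth=0 children=['K', 'X', 'W'] (at root)
Step 2 (down 2): focus=W path=2 depth=1 children=[] left=['K', 'X'] right=[] parent=A
Step 3 (set U): focus=U path=2 depth=1 children=[] left=['K', 'X'] right=[] parent=A
Step 4 (left): focus=X path=1 depth=1 children=[] left=['K'] right=['U'] parent=A
Step 5 (up): focus=A path=root depth=0 children=['K', 'X', 'U'] (at root)
Step 6 (down 2): focus=U path=2 depth=1 children=[] left=['K', 'X'] right=[] parent=A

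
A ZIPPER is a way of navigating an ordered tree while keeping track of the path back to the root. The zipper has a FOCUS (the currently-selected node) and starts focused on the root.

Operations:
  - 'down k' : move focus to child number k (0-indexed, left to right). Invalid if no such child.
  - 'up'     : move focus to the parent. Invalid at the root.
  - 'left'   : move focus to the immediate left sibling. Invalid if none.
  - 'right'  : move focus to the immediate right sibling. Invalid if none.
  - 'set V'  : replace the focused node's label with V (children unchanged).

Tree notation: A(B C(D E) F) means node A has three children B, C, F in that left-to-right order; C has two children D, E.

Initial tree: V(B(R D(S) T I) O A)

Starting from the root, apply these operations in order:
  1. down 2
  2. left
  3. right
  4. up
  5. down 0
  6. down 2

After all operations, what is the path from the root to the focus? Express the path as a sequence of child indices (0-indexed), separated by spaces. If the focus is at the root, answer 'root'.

Answer: 0 2

Derivation:
Step 1 (down 2): focus=A path=2 depth=1 children=[] left=['B', 'O'] right=[] parent=V
Step 2 (left): focus=O path=1 depth=1 children=[] left=['B'] right=['A'] parent=V
Step 3 (right): focus=A path=2 depth=1 children=[] left=['B', 'O'] right=[] parent=V
Step 4 (up): focus=V path=root depth=0 children=['B', 'O', 'A'] (at root)
Step 5 (down 0): focus=B path=0 depth=1 children=['R', 'D', 'T', 'I'] left=[] right=['O', 'A'] parent=V
Step 6 (down 2): focus=T path=0/2 depth=2 children=[] left=['R', 'D'] right=['I'] parent=B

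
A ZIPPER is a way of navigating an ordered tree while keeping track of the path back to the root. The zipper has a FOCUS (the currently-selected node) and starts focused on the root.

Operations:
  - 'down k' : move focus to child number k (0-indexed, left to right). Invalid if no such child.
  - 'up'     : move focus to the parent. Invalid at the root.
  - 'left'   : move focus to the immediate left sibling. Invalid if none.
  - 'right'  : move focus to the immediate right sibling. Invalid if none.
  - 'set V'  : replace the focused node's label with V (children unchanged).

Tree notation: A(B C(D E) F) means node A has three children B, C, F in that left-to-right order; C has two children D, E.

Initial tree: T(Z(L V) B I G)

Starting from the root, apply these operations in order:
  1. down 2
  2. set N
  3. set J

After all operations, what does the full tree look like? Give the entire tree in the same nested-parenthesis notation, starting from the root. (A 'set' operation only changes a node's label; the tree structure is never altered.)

Step 1 (down 2): focus=I path=2 depth=1 children=[] left=['Z', 'B'] right=['G'] parent=T
Step 2 (set N): focus=N path=2 depth=1 children=[] left=['Z', 'B'] right=['G'] parent=T
Step 3 (set J): focus=J path=2 depth=1 children=[] left=['Z', 'B'] right=['G'] parent=T

Answer: T(Z(L V) B J G)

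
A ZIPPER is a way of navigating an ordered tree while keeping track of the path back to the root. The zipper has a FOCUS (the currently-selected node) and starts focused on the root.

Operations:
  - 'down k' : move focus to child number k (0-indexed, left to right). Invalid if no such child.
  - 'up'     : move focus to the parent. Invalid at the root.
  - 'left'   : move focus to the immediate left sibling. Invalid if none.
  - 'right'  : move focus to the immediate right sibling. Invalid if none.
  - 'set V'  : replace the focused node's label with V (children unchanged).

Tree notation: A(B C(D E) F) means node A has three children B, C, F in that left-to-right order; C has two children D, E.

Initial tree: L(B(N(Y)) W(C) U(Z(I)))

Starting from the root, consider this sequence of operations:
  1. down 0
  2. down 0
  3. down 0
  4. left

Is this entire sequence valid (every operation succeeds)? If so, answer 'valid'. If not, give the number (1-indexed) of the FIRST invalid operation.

Answer: 4

Derivation:
Step 1 (down 0): focus=B path=0 depth=1 children=['N'] left=[] right=['W', 'U'] parent=L
Step 2 (down 0): focus=N path=0/0 depth=2 children=['Y'] left=[] right=[] parent=B
Step 3 (down 0): focus=Y path=0/0/0 depth=3 children=[] left=[] right=[] parent=N
Step 4 (left): INVALID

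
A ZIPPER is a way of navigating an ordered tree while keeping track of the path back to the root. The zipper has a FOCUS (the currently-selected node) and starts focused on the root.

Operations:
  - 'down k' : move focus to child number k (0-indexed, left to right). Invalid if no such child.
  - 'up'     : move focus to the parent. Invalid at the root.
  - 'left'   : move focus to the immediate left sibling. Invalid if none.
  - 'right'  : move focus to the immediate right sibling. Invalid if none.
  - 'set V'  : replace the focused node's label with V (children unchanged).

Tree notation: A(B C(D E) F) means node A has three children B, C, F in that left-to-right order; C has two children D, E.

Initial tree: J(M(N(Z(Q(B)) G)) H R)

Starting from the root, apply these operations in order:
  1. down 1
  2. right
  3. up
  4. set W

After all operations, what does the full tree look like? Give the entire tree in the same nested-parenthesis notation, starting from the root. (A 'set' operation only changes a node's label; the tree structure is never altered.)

Step 1 (down 1): focus=H path=1 depth=1 children=[] left=['M'] right=['R'] parent=J
Step 2 (right): focus=R path=2 depth=1 children=[] left=['M', 'H'] right=[] parent=J
Step 3 (up): focus=J path=root depth=0 children=['M', 'H', 'R'] (at root)
Step 4 (set W): focus=W path=root depth=0 children=['M', 'H', 'R'] (at root)

Answer: W(M(N(Z(Q(B)) G)) H R)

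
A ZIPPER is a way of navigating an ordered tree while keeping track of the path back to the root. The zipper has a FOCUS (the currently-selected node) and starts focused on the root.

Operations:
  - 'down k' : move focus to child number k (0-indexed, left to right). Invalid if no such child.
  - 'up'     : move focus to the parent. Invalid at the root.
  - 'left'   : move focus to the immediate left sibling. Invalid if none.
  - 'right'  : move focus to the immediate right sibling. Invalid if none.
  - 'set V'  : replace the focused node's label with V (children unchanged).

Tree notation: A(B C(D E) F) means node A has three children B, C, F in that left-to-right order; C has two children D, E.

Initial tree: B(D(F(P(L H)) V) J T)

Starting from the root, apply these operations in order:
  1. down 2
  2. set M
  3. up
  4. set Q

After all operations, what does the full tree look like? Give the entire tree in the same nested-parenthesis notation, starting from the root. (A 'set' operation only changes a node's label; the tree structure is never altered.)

Answer: Q(D(F(P(L H)) V) J M)

Derivation:
Step 1 (down 2): focus=T path=2 depth=1 children=[] left=['D', 'J'] right=[] parent=B
Step 2 (set M): focus=M path=2 depth=1 children=[] left=['D', 'J'] right=[] parent=B
Step 3 (up): focus=B path=root depth=0 children=['D', 'J', 'M'] (at root)
Step 4 (set Q): focus=Q path=root depth=0 children=['D', 'J', 'M'] (at root)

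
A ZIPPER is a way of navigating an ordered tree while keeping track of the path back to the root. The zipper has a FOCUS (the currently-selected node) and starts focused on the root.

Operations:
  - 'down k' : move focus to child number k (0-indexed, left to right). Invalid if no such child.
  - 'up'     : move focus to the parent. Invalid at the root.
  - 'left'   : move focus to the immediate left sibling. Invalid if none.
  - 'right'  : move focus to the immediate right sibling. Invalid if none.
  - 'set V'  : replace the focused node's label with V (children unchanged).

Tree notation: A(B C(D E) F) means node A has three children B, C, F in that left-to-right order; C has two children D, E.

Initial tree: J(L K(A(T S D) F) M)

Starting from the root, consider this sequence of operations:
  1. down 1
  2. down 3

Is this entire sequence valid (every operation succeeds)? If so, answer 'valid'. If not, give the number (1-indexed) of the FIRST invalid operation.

Answer: 2

Derivation:
Step 1 (down 1): focus=K path=1 depth=1 children=['A', 'F'] left=['L'] right=['M'] parent=J
Step 2 (down 3): INVALID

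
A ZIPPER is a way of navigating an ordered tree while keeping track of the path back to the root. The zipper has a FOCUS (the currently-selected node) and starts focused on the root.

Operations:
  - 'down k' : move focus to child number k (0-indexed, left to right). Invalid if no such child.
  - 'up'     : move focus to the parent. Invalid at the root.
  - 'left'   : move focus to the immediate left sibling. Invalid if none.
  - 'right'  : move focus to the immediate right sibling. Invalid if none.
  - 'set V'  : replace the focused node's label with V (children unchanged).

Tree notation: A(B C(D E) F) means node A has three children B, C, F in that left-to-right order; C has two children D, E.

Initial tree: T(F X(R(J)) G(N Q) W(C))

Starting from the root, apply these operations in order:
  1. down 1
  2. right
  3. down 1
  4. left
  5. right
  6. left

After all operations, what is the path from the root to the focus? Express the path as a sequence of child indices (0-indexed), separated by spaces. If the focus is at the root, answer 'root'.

Answer: 2 0

Derivation:
Step 1 (down 1): focus=X path=1 depth=1 children=['R'] left=['F'] right=['G', 'W'] parent=T
Step 2 (right): focus=G path=2 depth=1 children=['N', 'Q'] left=['F', 'X'] right=['W'] parent=T
Step 3 (down 1): focus=Q path=2/1 depth=2 children=[] left=['N'] right=[] parent=G
Step 4 (left): focus=N path=2/0 depth=2 children=[] left=[] right=['Q'] parent=G
Step 5 (right): focus=Q path=2/1 depth=2 children=[] left=['N'] right=[] parent=G
Step 6 (left): focus=N path=2/0 depth=2 children=[] left=[] right=['Q'] parent=G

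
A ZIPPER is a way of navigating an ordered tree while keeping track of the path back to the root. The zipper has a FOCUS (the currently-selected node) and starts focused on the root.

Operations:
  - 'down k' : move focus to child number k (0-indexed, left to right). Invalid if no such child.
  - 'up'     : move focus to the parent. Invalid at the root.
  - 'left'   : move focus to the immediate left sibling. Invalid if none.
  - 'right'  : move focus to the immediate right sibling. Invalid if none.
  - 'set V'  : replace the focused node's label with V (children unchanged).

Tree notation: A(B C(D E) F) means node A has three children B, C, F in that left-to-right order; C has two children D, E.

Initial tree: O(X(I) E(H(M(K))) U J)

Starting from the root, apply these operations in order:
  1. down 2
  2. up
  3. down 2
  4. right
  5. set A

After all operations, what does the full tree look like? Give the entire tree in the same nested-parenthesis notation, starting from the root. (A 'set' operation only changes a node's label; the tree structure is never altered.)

Step 1 (down 2): focus=U path=2 depth=1 children=[] left=['X', 'E'] right=['J'] parent=O
Step 2 (up): focus=O path=root depth=0 children=['X', 'E', 'U', 'J'] (at root)
Step 3 (down 2): focus=U path=2 depth=1 children=[] left=['X', 'E'] right=['J'] parent=O
Step 4 (right): focus=J path=3 depth=1 children=[] left=['X', 'E', 'U'] right=[] parent=O
Step 5 (set A): focus=A path=3 depth=1 children=[] left=['X', 'E', 'U'] right=[] parent=O

Answer: O(X(I) E(H(M(K))) U A)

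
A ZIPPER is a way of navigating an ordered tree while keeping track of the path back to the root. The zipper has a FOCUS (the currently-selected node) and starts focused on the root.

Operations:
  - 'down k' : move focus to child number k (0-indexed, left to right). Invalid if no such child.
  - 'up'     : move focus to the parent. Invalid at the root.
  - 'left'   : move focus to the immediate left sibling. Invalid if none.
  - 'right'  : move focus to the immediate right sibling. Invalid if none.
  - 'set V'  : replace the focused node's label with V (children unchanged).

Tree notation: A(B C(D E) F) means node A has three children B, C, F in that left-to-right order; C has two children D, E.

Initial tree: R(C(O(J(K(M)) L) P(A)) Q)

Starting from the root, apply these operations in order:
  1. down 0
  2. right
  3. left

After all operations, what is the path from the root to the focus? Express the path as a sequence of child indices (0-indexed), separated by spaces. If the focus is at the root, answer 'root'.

Step 1 (down 0): focus=C path=0 depth=1 children=['O', 'P'] left=[] right=['Q'] parent=R
Step 2 (right): focus=Q path=1 depth=1 children=[] left=['C'] right=[] parent=R
Step 3 (left): focus=C path=0 depth=1 children=['O', 'P'] left=[] right=['Q'] parent=R

Answer: 0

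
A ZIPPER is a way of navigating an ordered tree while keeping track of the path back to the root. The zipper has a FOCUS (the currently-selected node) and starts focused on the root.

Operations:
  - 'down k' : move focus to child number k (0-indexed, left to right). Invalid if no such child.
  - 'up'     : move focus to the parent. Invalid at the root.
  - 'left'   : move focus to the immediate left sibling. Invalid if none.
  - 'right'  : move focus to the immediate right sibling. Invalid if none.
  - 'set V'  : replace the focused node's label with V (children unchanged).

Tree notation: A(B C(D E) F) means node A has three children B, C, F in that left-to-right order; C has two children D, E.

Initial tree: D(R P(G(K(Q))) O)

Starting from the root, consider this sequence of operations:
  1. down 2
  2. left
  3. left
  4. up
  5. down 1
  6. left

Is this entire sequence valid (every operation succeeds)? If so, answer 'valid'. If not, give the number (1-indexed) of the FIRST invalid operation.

Answer: valid

Derivation:
Step 1 (down 2): focus=O path=2 depth=1 children=[] left=['R', 'P'] right=[] parent=D
Step 2 (left): focus=P path=1 depth=1 children=['G'] left=['R'] right=['O'] parent=D
Step 3 (left): focus=R path=0 depth=1 children=[] left=[] right=['P', 'O'] parent=D
Step 4 (up): focus=D path=root depth=0 children=['R', 'P', 'O'] (at root)
Step 5 (down 1): focus=P path=1 depth=1 children=['G'] left=['R'] right=['O'] parent=D
Step 6 (left): focus=R path=0 depth=1 children=[] left=[] right=['P', 'O'] parent=D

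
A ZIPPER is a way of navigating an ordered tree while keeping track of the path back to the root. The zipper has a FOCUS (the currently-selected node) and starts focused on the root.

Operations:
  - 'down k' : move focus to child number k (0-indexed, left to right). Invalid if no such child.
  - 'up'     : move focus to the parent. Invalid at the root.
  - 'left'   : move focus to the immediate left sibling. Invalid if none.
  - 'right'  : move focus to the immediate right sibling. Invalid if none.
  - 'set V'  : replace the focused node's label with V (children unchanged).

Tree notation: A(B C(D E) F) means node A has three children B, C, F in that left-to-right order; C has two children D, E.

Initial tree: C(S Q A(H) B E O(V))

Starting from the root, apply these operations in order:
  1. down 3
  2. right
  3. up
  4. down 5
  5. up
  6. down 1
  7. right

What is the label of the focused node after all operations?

Step 1 (down 3): focus=B path=3 depth=1 children=[] left=['S', 'Q', 'A'] right=['E', 'O'] parent=C
Step 2 (right): focus=E path=4 depth=1 children=[] left=['S', 'Q', 'A', 'B'] right=['O'] parent=C
Step 3 (up): focus=C path=root depth=0 children=['S', 'Q', 'A', 'B', 'E', 'O'] (at root)
Step 4 (down 5): focus=O path=5 depth=1 children=['V'] left=['S', 'Q', 'A', 'B', 'E'] right=[] parent=C
Step 5 (up): focus=C path=root depth=0 children=['S', 'Q', 'A', 'B', 'E', 'O'] (at root)
Step 6 (down 1): focus=Q path=1 depth=1 children=[] left=['S'] right=['A', 'B', 'E', 'O'] parent=C
Step 7 (right): focus=A path=2 depth=1 children=['H'] left=['S', 'Q'] right=['B', 'E', 'O'] parent=C

Answer: A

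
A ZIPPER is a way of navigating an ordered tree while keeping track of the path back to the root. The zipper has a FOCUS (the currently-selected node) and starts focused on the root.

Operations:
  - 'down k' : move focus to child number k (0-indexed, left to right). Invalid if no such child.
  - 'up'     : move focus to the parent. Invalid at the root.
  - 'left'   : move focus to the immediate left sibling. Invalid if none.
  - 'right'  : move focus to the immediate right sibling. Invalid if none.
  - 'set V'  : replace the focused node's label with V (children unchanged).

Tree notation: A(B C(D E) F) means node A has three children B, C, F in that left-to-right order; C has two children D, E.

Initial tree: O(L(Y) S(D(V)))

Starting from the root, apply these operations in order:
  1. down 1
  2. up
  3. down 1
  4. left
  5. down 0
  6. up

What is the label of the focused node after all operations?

Answer: L

Derivation:
Step 1 (down 1): focus=S path=1 depth=1 children=['D'] left=['L'] right=[] parent=O
Step 2 (up): focus=O path=root depth=0 children=['L', 'S'] (at root)
Step 3 (down 1): focus=S path=1 depth=1 children=['D'] left=['L'] right=[] parent=O
Step 4 (left): focus=L path=0 depth=1 children=['Y'] left=[] right=['S'] parent=O
Step 5 (down 0): focus=Y path=0/0 depth=2 children=[] left=[] right=[] parent=L
Step 6 (up): focus=L path=0 depth=1 children=['Y'] left=[] right=['S'] parent=O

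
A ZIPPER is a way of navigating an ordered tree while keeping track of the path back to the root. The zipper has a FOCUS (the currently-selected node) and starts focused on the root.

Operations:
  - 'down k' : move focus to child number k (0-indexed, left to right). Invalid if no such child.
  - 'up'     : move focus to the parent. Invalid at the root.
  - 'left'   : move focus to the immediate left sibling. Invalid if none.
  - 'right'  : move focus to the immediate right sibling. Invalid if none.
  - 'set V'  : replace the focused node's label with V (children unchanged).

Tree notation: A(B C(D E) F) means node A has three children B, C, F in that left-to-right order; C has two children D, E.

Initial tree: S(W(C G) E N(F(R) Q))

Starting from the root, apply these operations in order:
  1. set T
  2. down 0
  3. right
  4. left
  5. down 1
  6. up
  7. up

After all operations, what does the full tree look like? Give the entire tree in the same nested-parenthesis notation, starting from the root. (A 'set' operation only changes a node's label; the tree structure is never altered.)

Step 1 (set T): focus=T path=root depth=0 children=['W', 'E', 'N'] (at root)
Step 2 (down 0): focus=W path=0 depth=1 children=['C', 'G'] left=[] right=['E', 'N'] parent=T
Step 3 (right): focus=E path=1 depth=1 children=[] left=['W'] right=['N'] parent=T
Step 4 (left): focus=W path=0 depth=1 children=['C', 'G'] left=[] right=['E', 'N'] parent=T
Step 5 (down 1): focus=G path=0/1 depth=2 children=[] left=['C'] right=[] parent=W
Step 6 (up): focus=W path=0 depth=1 children=['C', 'G'] left=[] right=['E', 'N'] parent=T
Step 7 (up): focus=T path=root depth=0 children=['W', 'E', 'N'] (at root)

Answer: T(W(C G) E N(F(R) Q))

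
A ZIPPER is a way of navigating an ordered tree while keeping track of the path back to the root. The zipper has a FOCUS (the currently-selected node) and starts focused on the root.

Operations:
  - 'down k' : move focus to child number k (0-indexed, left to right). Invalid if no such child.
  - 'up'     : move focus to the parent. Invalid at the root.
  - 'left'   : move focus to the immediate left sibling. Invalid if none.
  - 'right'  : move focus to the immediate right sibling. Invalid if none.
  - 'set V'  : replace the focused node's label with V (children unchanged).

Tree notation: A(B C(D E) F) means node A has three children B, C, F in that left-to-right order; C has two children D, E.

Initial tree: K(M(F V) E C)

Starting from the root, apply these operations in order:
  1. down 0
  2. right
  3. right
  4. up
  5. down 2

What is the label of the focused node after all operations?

Step 1 (down 0): focus=M path=0 depth=1 children=['F', 'V'] left=[] right=['E', 'C'] parent=K
Step 2 (right): focus=E path=1 depth=1 children=[] left=['M'] right=['C'] parent=K
Step 3 (right): focus=C path=2 depth=1 children=[] left=['M', 'E'] right=[] parent=K
Step 4 (up): focus=K path=root depth=0 children=['M', 'E', 'C'] (at root)
Step 5 (down 2): focus=C path=2 depth=1 children=[] left=['M', 'E'] right=[] parent=K

Answer: C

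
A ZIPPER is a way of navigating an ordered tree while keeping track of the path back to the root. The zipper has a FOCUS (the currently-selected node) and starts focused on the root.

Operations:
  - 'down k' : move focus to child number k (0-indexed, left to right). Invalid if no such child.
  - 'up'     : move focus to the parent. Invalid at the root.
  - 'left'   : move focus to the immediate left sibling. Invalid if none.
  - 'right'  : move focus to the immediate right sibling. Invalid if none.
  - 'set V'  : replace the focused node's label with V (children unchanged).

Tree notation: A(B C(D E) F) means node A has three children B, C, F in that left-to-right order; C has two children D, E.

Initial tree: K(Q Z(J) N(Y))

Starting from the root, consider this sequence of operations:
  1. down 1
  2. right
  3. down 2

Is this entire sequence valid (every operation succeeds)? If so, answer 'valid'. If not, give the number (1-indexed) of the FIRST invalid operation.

Answer: 3

Derivation:
Step 1 (down 1): focus=Z path=1 depth=1 children=['J'] left=['Q'] right=['N'] parent=K
Step 2 (right): focus=N path=2 depth=1 children=['Y'] left=['Q', 'Z'] right=[] parent=K
Step 3 (down 2): INVALID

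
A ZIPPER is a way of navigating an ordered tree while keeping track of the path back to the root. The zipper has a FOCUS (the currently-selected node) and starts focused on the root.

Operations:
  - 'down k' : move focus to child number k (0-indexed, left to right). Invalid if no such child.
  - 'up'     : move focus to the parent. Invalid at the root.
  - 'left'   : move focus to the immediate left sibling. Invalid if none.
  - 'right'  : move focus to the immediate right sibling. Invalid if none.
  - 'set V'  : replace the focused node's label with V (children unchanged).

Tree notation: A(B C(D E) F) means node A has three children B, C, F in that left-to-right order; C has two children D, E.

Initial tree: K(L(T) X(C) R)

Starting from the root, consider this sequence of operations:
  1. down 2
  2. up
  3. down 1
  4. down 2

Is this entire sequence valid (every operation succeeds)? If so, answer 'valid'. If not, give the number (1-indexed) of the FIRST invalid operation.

Answer: 4

Derivation:
Step 1 (down 2): focus=R path=2 depth=1 children=[] left=['L', 'X'] right=[] parent=K
Step 2 (up): focus=K path=root depth=0 children=['L', 'X', 'R'] (at root)
Step 3 (down 1): focus=X path=1 depth=1 children=['C'] left=['L'] right=['R'] parent=K
Step 4 (down 2): INVALID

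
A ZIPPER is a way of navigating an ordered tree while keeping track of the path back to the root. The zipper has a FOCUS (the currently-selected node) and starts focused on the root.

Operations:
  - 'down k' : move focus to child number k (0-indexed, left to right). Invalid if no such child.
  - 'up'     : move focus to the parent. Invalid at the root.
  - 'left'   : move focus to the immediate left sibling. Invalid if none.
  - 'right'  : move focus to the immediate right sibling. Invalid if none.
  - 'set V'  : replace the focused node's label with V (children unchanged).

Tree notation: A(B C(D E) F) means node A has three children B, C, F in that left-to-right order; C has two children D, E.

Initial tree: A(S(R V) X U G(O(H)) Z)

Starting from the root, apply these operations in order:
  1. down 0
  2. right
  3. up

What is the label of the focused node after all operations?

Step 1 (down 0): focus=S path=0 depth=1 children=['R', 'V'] left=[] right=['X', 'U', 'G', 'Z'] parent=A
Step 2 (right): focus=X path=1 depth=1 children=[] left=['S'] right=['U', 'G', 'Z'] parent=A
Step 3 (up): focus=A path=root depth=0 children=['S', 'X', 'U', 'G', 'Z'] (at root)

Answer: A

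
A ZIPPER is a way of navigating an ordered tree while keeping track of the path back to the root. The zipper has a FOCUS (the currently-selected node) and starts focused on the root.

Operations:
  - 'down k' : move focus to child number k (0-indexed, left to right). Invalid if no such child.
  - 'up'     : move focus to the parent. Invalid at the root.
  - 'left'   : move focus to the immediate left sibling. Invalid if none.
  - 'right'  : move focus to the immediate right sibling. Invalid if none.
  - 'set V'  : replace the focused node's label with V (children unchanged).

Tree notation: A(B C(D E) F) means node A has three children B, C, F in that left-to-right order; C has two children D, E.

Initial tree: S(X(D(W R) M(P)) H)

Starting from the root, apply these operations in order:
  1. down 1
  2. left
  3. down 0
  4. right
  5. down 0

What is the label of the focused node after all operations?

Step 1 (down 1): focus=H path=1 depth=1 children=[] left=['X'] right=[] parent=S
Step 2 (left): focus=X path=0 depth=1 children=['D', 'M'] left=[] right=['H'] parent=S
Step 3 (down 0): focus=D path=0/0 depth=2 children=['W', 'R'] left=[] right=['M'] parent=X
Step 4 (right): focus=M path=0/1 depth=2 children=['P'] left=['D'] right=[] parent=X
Step 5 (down 0): focus=P path=0/1/0 depth=3 children=[] left=[] right=[] parent=M

Answer: P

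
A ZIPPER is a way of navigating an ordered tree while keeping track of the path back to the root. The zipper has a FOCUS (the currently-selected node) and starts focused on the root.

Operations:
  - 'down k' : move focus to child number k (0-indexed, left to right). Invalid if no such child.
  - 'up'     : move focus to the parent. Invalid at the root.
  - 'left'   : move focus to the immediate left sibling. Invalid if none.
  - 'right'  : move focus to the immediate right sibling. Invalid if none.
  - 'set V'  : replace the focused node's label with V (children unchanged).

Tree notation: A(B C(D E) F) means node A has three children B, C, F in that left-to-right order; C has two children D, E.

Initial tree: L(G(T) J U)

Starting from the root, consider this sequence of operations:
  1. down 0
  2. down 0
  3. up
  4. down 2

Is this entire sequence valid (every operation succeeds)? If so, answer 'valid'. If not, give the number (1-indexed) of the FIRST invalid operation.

Step 1 (down 0): focus=G path=0 depth=1 children=['T'] left=[] right=['J', 'U'] parent=L
Step 2 (down 0): focus=T path=0/0 depth=2 children=[] left=[] right=[] parent=G
Step 3 (up): focus=G path=0 depth=1 children=['T'] left=[] right=['J', 'U'] parent=L
Step 4 (down 2): INVALID

Answer: 4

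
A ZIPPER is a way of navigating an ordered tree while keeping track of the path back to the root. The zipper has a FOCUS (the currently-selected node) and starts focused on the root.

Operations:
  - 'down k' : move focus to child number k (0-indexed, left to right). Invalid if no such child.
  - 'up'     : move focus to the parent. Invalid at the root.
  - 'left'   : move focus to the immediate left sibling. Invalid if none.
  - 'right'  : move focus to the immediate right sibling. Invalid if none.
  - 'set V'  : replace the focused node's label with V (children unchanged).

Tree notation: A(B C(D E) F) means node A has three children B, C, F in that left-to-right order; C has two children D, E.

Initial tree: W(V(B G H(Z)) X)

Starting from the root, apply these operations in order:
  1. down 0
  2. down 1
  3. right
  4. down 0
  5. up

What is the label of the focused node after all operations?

Step 1 (down 0): focus=V path=0 depth=1 children=['B', 'G', 'H'] left=[] right=['X'] parent=W
Step 2 (down 1): focus=G path=0/1 depth=2 children=[] left=['B'] right=['H'] parent=V
Step 3 (right): focus=H path=0/2 depth=2 children=['Z'] left=['B', 'G'] right=[] parent=V
Step 4 (down 0): focus=Z path=0/2/0 depth=3 children=[] left=[] right=[] parent=H
Step 5 (up): focus=H path=0/2 depth=2 children=['Z'] left=['B', 'G'] right=[] parent=V

Answer: H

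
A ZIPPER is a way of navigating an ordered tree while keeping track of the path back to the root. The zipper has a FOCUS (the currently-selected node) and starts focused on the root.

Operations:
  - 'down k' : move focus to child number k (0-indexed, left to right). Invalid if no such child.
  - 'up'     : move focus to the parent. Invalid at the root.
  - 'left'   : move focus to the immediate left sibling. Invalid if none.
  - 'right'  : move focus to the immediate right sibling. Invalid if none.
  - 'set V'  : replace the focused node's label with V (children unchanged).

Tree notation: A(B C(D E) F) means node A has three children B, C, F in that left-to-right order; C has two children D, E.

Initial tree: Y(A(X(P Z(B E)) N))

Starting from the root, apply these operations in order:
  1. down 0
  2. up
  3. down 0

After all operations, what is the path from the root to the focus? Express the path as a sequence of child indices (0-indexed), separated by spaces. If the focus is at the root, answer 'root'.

Answer: 0

Derivation:
Step 1 (down 0): focus=A path=0 depth=1 children=['X', 'N'] left=[] right=[] parent=Y
Step 2 (up): focus=Y path=root depth=0 children=['A'] (at root)
Step 3 (down 0): focus=A path=0 depth=1 children=['X', 'N'] left=[] right=[] parent=Y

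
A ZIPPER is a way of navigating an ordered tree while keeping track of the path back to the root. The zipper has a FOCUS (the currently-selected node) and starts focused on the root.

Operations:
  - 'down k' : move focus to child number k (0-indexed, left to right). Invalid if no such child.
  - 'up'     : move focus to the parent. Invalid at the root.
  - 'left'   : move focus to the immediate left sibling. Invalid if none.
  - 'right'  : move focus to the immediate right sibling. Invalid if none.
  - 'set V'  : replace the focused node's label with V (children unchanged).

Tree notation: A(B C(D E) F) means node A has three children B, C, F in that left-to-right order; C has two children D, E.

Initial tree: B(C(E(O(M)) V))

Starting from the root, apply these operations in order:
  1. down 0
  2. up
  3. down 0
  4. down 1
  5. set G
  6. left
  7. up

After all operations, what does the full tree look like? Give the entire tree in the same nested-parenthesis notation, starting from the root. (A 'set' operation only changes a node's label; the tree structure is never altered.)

Step 1 (down 0): focus=C path=0 depth=1 children=['E', 'V'] left=[] right=[] parent=B
Step 2 (up): focus=B path=root depth=0 children=['C'] (at root)
Step 3 (down 0): focus=C path=0 depth=1 children=['E', 'V'] left=[] right=[] parent=B
Step 4 (down 1): focus=V path=0/1 depth=2 children=[] left=['E'] right=[] parent=C
Step 5 (set G): focus=G path=0/1 depth=2 children=[] left=['E'] right=[] parent=C
Step 6 (left): focus=E path=0/0 depth=2 children=['O'] left=[] right=['G'] parent=C
Step 7 (up): focus=C path=0 depth=1 children=['E', 'G'] left=[] right=[] parent=B

Answer: B(C(E(O(M)) G))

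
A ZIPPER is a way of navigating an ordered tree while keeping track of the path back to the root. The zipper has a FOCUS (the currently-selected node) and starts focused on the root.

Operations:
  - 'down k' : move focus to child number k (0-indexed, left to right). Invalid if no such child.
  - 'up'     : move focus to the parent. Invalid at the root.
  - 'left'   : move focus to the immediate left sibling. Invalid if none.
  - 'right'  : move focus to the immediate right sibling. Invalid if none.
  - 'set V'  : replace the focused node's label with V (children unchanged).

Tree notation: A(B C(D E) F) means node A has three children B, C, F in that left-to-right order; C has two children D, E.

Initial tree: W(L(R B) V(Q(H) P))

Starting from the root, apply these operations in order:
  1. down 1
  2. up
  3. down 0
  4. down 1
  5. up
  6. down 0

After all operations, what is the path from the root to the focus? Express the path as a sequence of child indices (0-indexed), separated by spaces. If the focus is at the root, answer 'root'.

Step 1 (down 1): focus=V path=1 depth=1 children=['Q', 'P'] left=['L'] right=[] parent=W
Step 2 (up): focus=W path=root depth=0 children=['L', 'V'] (at root)
Step 3 (down 0): focus=L path=0 depth=1 children=['R', 'B'] left=[] right=['V'] parent=W
Step 4 (down 1): focus=B path=0/1 depth=2 children=[] left=['R'] right=[] parent=L
Step 5 (up): focus=L path=0 depth=1 children=['R', 'B'] left=[] right=['V'] parent=W
Step 6 (down 0): focus=R path=0/0 depth=2 children=[] left=[] right=['B'] parent=L

Answer: 0 0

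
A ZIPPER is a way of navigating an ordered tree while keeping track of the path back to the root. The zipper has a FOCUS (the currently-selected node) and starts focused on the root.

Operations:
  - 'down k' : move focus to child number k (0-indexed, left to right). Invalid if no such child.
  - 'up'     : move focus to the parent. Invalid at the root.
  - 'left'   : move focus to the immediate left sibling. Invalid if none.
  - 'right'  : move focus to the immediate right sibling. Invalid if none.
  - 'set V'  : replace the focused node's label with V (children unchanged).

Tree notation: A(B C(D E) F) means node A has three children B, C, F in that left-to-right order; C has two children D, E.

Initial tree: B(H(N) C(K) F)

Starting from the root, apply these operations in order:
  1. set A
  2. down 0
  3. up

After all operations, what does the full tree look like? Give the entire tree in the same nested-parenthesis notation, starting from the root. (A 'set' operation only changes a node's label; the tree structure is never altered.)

Answer: A(H(N) C(K) F)

Derivation:
Step 1 (set A): focus=A path=root depth=0 children=['H', 'C', 'F'] (at root)
Step 2 (down 0): focus=H path=0 depth=1 children=['N'] left=[] right=['C', 'F'] parent=A
Step 3 (up): focus=A path=root depth=0 children=['H', 'C', 'F'] (at root)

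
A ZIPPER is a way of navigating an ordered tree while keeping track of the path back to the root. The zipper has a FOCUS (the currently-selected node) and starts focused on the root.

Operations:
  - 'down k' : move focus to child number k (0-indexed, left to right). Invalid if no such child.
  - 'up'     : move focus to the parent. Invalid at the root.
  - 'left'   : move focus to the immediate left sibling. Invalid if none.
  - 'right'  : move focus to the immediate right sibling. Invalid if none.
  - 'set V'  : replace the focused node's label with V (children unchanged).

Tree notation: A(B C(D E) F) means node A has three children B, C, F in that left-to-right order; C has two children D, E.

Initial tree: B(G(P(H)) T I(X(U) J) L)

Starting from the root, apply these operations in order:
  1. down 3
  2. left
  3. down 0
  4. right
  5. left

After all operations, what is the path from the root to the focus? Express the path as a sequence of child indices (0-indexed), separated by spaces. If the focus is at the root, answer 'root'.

Step 1 (down 3): focus=L path=3 depth=1 children=[] left=['G', 'T', 'I'] right=[] parent=B
Step 2 (left): focus=I path=2 depth=1 children=['X', 'J'] left=['G', 'T'] right=['L'] parent=B
Step 3 (down 0): focus=X path=2/0 depth=2 children=['U'] left=[] right=['J'] parent=I
Step 4 (right): focus=J path=2/1 depth=2 children=[] left=['X'] right=[] parent=I
Step 5 (left): focus=X path=2/0 depth=2 children=['U'] left=[] right=['J'] parent=I

Answer: 2 0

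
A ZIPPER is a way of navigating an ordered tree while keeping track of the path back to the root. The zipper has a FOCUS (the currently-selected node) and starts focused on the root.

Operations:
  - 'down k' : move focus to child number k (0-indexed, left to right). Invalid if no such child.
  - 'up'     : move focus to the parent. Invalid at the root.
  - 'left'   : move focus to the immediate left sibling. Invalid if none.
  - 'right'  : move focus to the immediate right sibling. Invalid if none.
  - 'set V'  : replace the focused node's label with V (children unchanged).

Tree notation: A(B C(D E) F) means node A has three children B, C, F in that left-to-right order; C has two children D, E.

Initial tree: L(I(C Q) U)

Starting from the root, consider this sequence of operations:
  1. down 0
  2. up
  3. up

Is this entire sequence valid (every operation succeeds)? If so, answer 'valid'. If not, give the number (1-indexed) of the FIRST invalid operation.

Answer: 3

Derivation:
Step 1 (down 0): focus=I path=0 depth=1 children=['C', 'Q'] left=[] right=['U'] parent=L
Step 2 (up): focus=L path=root depth=0 children=['I', 'U'] (at root)
Step 3 (up): INVALID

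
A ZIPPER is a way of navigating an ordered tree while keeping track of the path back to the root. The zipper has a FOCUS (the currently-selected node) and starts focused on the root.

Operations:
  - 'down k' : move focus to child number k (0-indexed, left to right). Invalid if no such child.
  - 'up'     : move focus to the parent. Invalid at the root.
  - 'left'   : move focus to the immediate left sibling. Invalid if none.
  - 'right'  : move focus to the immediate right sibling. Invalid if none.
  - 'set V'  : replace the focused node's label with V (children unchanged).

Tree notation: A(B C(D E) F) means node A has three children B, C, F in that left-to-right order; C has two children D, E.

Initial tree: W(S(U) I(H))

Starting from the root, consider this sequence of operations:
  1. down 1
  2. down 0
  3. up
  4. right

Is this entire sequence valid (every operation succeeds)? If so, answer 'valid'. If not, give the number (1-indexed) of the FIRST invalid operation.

Step 1 (down 1): focus=I path=1 depth=1 children=['H'] left=['S'] right=[] parent=W
Step 2 (down 0): focus=H path=1/0 depth=2 children=[] left=[] right=[] parent=I
Step 3 (up): focus=I path=1 depth=1 children=['H'] left=['S'] right=[] parent=W
Step 4 (right): INVALID

Answer: 4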